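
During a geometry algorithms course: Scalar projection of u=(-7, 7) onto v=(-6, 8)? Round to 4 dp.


u.v = 98, |v| = sqrt(100) = 10
Scalar projection = u.v / |v| = 98 / sqrt(100) = 9.8

9.8


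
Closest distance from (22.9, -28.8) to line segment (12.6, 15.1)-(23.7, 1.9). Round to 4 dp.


Project P onto AB: t = 1 (clamped to [0,1])
Closest point on segment: (23.7, 1.9)
Distance: 30.7104

30.7104


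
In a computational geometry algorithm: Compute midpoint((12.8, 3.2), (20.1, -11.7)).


M = ((12.8+20.1)/2, (3.2+(-11.7))/2)
= (16.45, -4.25)

(16.45, -4.25)


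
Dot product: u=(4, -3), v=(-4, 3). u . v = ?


u . v = u_x*v_x + u_y*v_y = 4*(-4) + (-3)*3
= (-16) + (-9) = -25

-25


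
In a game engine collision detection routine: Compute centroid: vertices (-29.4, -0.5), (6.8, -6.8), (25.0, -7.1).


Centroid = ((x_A+x_B+x_C)/3, (y_A+y_B+y_C)/3)
= (((-29.4)+6.8+25)/3, ((-0.5)+(-6.8)+(-7.1))/3)
= (0.8, -4.8)

(0.8, -4.8)


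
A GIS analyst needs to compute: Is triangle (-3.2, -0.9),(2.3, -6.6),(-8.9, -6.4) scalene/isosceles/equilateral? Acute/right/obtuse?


Side lengths squared: AB^2=62.74, BC^2=125.48, CA^2=62.74
Sorted: [62.74, 62.74, 125.48]
By sides: Isosceles, By angles: Right

Isosceles, Right


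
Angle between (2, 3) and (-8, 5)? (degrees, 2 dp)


u.v = -1, |u| = sqrt(13) = 3.6056, |v| = sqrt(89) = 9.434
cos(theta) = u.v/(|u||v|) = -1/sqrt(1157) = -0.029399
theta = acos(-0.029399) = 91.68 degrees

91.68 degrees


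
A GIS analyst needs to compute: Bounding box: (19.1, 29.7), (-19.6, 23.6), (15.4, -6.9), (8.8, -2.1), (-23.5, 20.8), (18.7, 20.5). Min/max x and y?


x range: [-23.5, 19.1]
y range: [-6.9, 29.7]
Bounding box: (-23.5,-6.9) to (19.1,29.7)

(-23.5,-6.9) to (19.1,29.7)


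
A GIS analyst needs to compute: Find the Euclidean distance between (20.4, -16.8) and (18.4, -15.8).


dx=-2, dy=1
d^2 = (-2)^2 + 1^2 = 5
d = sqrt(5) = 2.2361

2.2361


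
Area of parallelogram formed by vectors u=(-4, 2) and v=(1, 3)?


|u x v| = |(-4)*3 - 2*1|
= |(-12) - 2| = 14

14


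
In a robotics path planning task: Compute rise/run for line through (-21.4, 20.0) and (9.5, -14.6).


slope = (y2-y1)/(x2-x1) = ((-14.6)-20)/(9.5-(-21.4)) = (-34.6)/30.9 = -1.1197

-1.1197


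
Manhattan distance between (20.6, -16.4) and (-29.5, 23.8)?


|20.6-(-29.5)| + |(-16.4)-23.8| = 50.1 + 40.2 = 90.3

90.3


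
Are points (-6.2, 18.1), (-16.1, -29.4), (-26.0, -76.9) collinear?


Cross product: ((-16.1)-(-6.2))*((-76.9)-18.1) - ((-29.4)-18.1)*((-26)-(-6.2))
= 0

Yes, collinear


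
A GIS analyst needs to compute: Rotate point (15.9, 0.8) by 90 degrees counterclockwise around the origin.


90° CCW: (x,y) -> (-y, x)
(15.9,0.8) -> (-0.8, 15.9)

(-0.8, 15.9)


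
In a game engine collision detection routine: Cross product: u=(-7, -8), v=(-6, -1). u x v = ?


u x v = u_x*v_y - u_y*v_x = (-7)*(-1) - (-8)*(-6)
= 7 - 48 = -41

-41


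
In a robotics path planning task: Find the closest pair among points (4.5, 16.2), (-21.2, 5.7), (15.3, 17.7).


d(P0,P1) = 27.7622, d(P0,P2) = 10.9037, d(P1,P2) = 38.422
Closest: P0 and P2

Closest pair: (4.5, 16.2) and (15.3, 17.7), distance = 10.9037


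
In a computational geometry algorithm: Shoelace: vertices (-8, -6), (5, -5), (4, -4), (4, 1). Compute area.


Shoelace sum: ((-8)*(-5) - 5*(-6)) + (5*(-4) - 4*(-5)) + (4*1 - 4*(-4)) + (4*(-6) - (-8)*1)
= 74
Area = |74|/2 = 37

37


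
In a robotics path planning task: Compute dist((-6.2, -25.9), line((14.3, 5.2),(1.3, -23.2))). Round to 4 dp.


|cross product| = 177.9
|line direction| = sqrt(975.56) = 31.234
Distance = 177.9/sqrt(975.56) = 5.6957

5.6957


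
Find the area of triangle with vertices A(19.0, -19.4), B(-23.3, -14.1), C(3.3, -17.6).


Area = |x_A(y_B-y_C) + x_B(y_C-y_A) + x_C(y_A-y_B)|/2
= |66.5 + (-41.94) + (-17.49)|/2
= 7.07/2 = 3.535

3.535


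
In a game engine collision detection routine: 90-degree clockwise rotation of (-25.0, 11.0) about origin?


90° CW: (x,y) -> (y, -x)
(-25,11) -> (11, 25)

(11, 25)


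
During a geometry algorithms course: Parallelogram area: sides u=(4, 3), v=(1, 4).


|u x v| = |4*4 - 3*1|
= |16 - 3| = 13

13


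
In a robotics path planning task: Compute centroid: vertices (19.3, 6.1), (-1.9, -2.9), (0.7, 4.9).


Centroid = ((x_A+x_B+x_C)/3, (y_A+y_B+y_C)/3)
= ((19.3+(-1.9)+0.7)/3, (6.1+(-2.9)+4.9)/3)
= (6.0333, 2.7)

(6.0333, 2.7)


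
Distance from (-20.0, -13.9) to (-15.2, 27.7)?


dx=4.8, dy=41.6
d^2 = 4.8^2 + 41.6^2 = 1753.6
d = sqrt(1753.6) = 41.876

41.876


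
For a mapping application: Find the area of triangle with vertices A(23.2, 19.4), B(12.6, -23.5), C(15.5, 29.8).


Area = |x_A(y_B-y_C) + x_B(y_C-y_A) + x_C(y_A-y_B)|/2
= |(-1236.56) + 131.04 + 664.95|/2
= 440.57/2 = 220.285

220.285


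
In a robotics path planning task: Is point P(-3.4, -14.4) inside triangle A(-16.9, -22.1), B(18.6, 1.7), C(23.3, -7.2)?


Cross products: AB x AP = -47.95, BC x BP = -271.47, CA x CP = -108.39
All same sign? yes

Yes, inside


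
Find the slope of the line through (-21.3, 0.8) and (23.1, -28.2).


slope = (y2-y1)/(x2-x1) = ((-28.2)-0.8)/(23.1-(-21.3)) = (-29)/44.4 = -0.6532

-0.6532


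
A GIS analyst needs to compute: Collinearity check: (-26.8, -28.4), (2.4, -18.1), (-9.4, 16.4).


Cross product: (2.4-(-26.8))*(16.4-(-28.4)) - ((-18.1)-(-28.4))*((-9.4)-(-26.8))
= 1128.94

No, not collinear


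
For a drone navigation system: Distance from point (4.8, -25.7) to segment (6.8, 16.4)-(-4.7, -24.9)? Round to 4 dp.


Project P onto AB: t = 0.9585 (clamped to [0,1])
Closest point on segment: (-4.2232, -23.1875)
Distance: 9.3664

9.3664


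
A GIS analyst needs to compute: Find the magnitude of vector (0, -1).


|u| = sqrt(0^2 + (-1)^2) = sqrt(1) = 1

1


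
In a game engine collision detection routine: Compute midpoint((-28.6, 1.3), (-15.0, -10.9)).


M = (((-28.6)+(-15))/2, (1.3+(-10.9))/2)
= (-21.8, -4.8)

(-21.8, -4.8)


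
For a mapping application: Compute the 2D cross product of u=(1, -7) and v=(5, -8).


u x v = u_x*v_y - u_y*v_x = 1*(-8) - (-7)*5
= (-8) - (-35) = 27

27


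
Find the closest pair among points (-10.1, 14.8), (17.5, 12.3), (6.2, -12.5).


d(P0,P1) = 27.713, d(P0,P2) = 31.7959, d(P1,P2) = 27.2531
Closest: P1 and P2

Closest pair: (17.5, 12.3) and (6.2, -12.5), distance = 27.2531


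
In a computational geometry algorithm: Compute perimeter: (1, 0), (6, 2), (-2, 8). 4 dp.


Sides: (1, 0)->(6, 2): sqrt(29) = 5.385165, (6, 2)->(-2, 8): sqrt(100) = 10, (-2, 8)->(1, 0): sqrt(73) = 8.544004
Sum = 23.929169
Perimeter = 23.9292

23.9292


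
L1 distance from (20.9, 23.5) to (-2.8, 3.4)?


|20.9-(-2.8)| + |23.5-3.4| = 23.7 + 20.1 = 43.8

43.8


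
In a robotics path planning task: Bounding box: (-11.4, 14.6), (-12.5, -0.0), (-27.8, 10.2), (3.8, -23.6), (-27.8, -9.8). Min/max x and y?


x range: [-27.8, 3.8]
y range: [-23.6, 14.6]
Bounding box: (-27.8,-23.6) to (3.8,14.6)

(-27.8,-23.6) to (3.8,14.6)


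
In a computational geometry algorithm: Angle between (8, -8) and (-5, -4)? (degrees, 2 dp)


u.v = -8, |u| = sqrt(128) = 11.3137, |v| = sqrt(41) = 6.4031
cos(theta) = u.v/(|u||v|) = -8/sqrt(5248) = -0.110432
theta = acos(-0.110432) = 96.34 degrees

96.34 degrees


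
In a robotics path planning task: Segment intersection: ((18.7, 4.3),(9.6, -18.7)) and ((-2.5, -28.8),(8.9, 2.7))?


Cross products: d1=-290.46, d2=-266.01, d3=-186.39, d4=-210.84
d1*d2 < 0 and d3*d4 < 0? no

No, they don't intersect


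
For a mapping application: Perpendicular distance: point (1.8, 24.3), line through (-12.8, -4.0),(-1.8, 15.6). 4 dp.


|cross product| = 25.14
|line direction| = sqrt(505.16) = 22.4758
Distance = 25.14/sqrt(505.16) = 1.1185

1.1185


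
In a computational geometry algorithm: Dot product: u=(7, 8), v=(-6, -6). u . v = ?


u . v = u_x*v_x + u_y*v_y = 7*(-6) + 8*(-6)
= (-42) + (-48) = -90

-90


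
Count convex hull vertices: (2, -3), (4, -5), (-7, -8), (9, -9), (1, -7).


Convex hull vertices (CCW): (-7, -8), (9, -9), (2, -3)
Count = 3

3


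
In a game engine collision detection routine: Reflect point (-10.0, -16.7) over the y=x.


Reflection over y=x: (x,y) -> (y,x)
(-10, -16.7) -> (-16.7, -10)

(-16.7, -10)


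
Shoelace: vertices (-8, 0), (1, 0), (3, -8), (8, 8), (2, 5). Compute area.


Shoelace sum: ((-8)*0 - 1*0) + (1*(-8) - 3*0) + (3*8 - 8*(-8)) + (8*5 - 2*8) + (2*0 - (-8)*5)
= 144
Area = |144|/2 = 72

72


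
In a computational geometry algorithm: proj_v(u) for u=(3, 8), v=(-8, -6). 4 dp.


u.v = -72, |v| = sqrt(100) = 10
Scalar projection = u.v / |v| = -72 / sqrt(100) = -7.2

-7.2


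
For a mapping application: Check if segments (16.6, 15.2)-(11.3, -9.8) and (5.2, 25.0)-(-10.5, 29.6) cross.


Cross products: d1=101.42, d2=518.3, d3=-336.94, d4=-753.82
d1*d2 < 0 and d3*d4 < 0? no

No, they don't intersect


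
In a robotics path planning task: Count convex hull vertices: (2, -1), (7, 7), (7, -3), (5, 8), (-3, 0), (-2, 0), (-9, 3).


Convex hull vertices (CCW): (-9, 3), (-3, 0), (7, -3), (7, 7), (5, 8)
Count = 5

5


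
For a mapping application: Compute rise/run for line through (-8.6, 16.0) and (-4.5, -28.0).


slope = (y2-y1)/(x2-x1) = ((-28)-16)/((-4.5)-(-8.6)) = (-44)/4.1 = -10.7317

-10.7317


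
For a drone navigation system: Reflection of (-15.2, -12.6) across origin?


Reflection over origin: (x,y) -> (-x,-y)
(-15.2, -12.6) -> (15.2, 12.6)

(15.2, 12.6)


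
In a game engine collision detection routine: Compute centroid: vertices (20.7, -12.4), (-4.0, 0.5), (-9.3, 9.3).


Centroid = ((x_A+x_B+x_C)/3, (y_A+y_B+y_C)/3)
= ((20.7+(-4)+(-9.3))/3, ((-12.4)+0.5+9.3)/3)
= (2.4667, -0.8667)

(2.4667, -0.8667)


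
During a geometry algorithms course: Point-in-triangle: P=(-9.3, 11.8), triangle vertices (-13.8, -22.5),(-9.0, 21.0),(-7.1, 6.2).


Cross products: AB x AP = -31.11, BC x BP = -21.92, CA x CP = -100.66
All same sign? yes

Yes, inside


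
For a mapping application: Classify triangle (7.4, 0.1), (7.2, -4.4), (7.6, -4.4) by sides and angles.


Side lengths squared: AB^2=20.29, BC^2=0.16, CA^2=20.29
Sorted: [0.16, 20.29, 20.29]
By sides: Isosceles, By angles: Acute

Isosceles, Acute


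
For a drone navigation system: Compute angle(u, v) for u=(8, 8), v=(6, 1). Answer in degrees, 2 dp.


u.v = 56, |u| = sqrt(128) = 11.3137, |v| = sqrt(37) = 6.0828
cos(theta) = u.v/(|u||v|) = 56/sqrt(4736) = 0.813733
theta = acos(0.813733) = 35.54 degrees

35.54 degrees


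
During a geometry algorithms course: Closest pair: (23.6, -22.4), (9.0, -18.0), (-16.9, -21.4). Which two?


d(P0,P1) = 15.2486, d(P0,P2) = 40.5123, d(P1,P2) = 26.1222
Closest: P0 and P1

Closest pair: (23.6, -22.4) and (9.0, -18.0), distance = 15.2486


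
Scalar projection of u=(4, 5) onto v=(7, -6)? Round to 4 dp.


u.v = -2, |v| = sqrt(85) = 9.2195
Scalar projection = u.v / |v| = -2 / sqrt(85) = -0.2169

-0.2169


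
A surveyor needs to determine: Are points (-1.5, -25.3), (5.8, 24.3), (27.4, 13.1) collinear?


Cross product: (5.8-(-1.5))*(13.1-(-25.3)) - (24.3-(-25.3))*(27.4-(-1.5))
= -1153.12

No, not collinear


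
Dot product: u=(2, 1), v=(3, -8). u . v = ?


u . v = u_x*v_x + u_y*v_y = 2*3 + 1*(-8)
= 6 + (-8) = -2

-2


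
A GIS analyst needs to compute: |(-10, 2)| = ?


|u| = sqrt((-10)^2 + 2^2) = sqrt(104) = 10.198

10.198


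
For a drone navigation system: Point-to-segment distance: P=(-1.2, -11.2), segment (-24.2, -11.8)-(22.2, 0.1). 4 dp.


Project P onto AB: t = 0.4682 (clamped to [0,1])
Closest point on segment: (-2.4751, -6.2283)
Distance: 5.1326

5.1326


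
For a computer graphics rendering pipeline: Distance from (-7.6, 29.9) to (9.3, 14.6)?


dx=16.9, dy=-15.3
d^2 = 16.9^2 + (-15.3)^2 = 519.7
d = sqrt(519.7) = 22.7969

22.7969


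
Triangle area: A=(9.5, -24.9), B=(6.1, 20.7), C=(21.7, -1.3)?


Area = |x_A(y_B-y_C) + x_B(y_C-y_A) + x_C(y_A-y_B)|/2
= |209 + 143.96 + (-989.52)|/2
= 636.56/2 = 318.28

318.28


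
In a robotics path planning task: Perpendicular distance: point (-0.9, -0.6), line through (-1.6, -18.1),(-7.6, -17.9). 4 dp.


|cross product| = 105.14
|line direction| = sqrt(36.04) = 6.0033
Distance = 105.14/sqrt(36.04) = 17.5136

17.5136


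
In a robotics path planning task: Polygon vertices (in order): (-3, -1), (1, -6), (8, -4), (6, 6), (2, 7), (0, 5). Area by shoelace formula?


Shoelace sum: ((-3)*(-6) - 1*(-1)) + (1*(-4) - 8*(-6)) + (8*6 - 6*(-4)) + (6*7 - 2*6) + (2*5 - 0*7) + (0*(-1) - (-3)*5)
= 190
Area = |190|/2 = 95

95


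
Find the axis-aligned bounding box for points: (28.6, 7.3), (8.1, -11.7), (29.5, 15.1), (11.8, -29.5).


x range: [8.1, 29.5]
y range: [-29.5, 15.1]
Bounding box: (8.1,-29.5) to (29.5,15.1)

(8.1,-29.5) to (29.5,15.1)


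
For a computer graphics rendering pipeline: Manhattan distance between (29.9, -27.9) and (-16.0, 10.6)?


|29.9-(-16)| + |(-27.9)-10.6| = 45.9 + 38.5 = 84.4

84.4


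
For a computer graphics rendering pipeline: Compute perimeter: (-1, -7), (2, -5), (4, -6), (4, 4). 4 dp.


Sides: (-1, -7)->(2, -5): sqrt(13) = 3.605551, (2, -5)->(4, -6): sqrt(5) = 2.236068, (4, -6)->(4, 4): sqrt(100) = 10, (4, 4)->(-1, -7): sqrt(146) = 12.083046
Sum = 27.924665
Perimeter = 27.9247

27.9247


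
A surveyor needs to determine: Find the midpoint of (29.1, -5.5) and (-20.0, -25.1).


M = ((29.1+(-20))/2, ((-5.5)+(-25.1))/2)
= (4.55, -15.3)

(4.55, -15.3)


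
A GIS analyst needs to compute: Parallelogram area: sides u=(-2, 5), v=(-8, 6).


|u x v| = |(-2)*6 - 5*(-8)|
= |(-12) - (-40)| = 28

28


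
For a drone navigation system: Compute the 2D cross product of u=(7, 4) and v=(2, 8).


u x v = u_x*v_y - u_y*v_x = 7*8 - 4*2
= 56 - 8 = 48

48


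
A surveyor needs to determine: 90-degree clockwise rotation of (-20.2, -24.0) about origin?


90° CW: (x,y) -> (y, -x)
(-20.2,-24) -> (-24, 20.2)

(-24, 20.2)


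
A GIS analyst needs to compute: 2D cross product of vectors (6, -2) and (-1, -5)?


u x v = u_x*v_y - u_y*v_x = 6*(-5) - (-2)*(-1)
= (-30) - 2 = -32

-32


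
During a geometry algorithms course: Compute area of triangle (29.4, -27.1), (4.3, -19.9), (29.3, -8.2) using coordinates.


Area = |x_A(y_B-y_C) + x_B(y_C-y_A) + x_C(y_A-y_B)|/2
= |(-343.98) + 81.27 + (-210.96)|/2
= 473.67/2 = 236.835

236.835


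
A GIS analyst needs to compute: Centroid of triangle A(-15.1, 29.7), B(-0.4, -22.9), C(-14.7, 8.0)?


Centroid = ((x_A+x_B+x_C)/3, (y_A+y_B+y_C)/3)
= (((-15.1)+(-0.4)+(-14.7))/3, (29.7+(-22.9)+8)/3)
= (-10.0667, 4.9333)

(-10.0667, 4.9333)


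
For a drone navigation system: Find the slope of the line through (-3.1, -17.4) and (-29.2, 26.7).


slope = (y2-y1)/(x2-x1) = (26.7-(-17.4))/((-29.2)-(-3.1)) = 44.1/(-26.1) = -1.6897

-1.6897


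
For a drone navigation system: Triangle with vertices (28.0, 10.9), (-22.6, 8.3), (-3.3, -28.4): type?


Side lengths squared: AB^2=2567.12, BC^2=1719.38, CA^2=2524.18
Sorted: [1719.38, 2524.18, 2567.12]
By sides: Scalene, By angles: Acute

Scalene, Acute


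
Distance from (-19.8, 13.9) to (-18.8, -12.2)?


dx=1, dy=-26.1
d^2 = 1^2 + (-26.1)^2 = 682.21
d = sqrt(682.21) = 26.1192

26.1192


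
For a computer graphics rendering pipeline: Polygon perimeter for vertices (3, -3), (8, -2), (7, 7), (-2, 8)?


Sides: (3, -3)->(8, -2): sqrt(26) = 5.09902, (8, -2)->(7, 7): sqrt(82) = 9.055385, (7, 7)->(-2, 8): sqrt(82) = 9.055385, (-2, 8)->(3, -3): sqrt(146) = 12.083046
Sum = 35.292836
Perimeter = 35.2928

35.2928


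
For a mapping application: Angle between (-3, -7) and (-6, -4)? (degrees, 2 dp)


u.v = 46, |u| = sqrt(58) = 7.6158, |v| = sqrt(52) = 7.2111
cos(theta) = u.v/(|u||v|) = 46/sqrt(3016) = 0.837611
theta = acos(0.837611) = 33.11 degrees

33.11 degrees


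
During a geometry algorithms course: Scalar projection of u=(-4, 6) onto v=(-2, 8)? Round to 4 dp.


u.v = 56, |v| = sqrt(68) = 8.2462
Scalar projection = u.v / |v| = 56 / sqrt(68) = 6.791

6.791


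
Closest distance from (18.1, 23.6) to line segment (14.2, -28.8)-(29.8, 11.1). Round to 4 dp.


Project P onto AB: t = 1 (clamped to [0,1])
Closest point on segment: (29.8, 11.1)
Distance: 17.1213

17.1213


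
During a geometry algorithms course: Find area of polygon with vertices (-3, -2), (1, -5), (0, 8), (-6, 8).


Shoelace sum: ((-3)*(-5) - 1*(-2)) + (1*8 - 0*(-5)) + (0*8 - (-6)*8) + ((-6)*(-2) - (-3)*8)
= 109
Area = |109|/2 = 54.5

54.5


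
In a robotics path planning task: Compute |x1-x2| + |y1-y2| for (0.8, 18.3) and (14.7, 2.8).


|0.8-14.7| + |18.3-2.8| = 13.9 + 15.5 = 29.4

29.4


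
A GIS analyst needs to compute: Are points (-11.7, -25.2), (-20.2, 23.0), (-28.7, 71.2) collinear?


Cross product: ((-20.2)-(-11.7))*(71.2-(-25.2)) - (23-(-25.2))*((-28.7)-(-11.7))
= 0

Yes, collinear


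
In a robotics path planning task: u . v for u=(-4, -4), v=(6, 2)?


u . v = u_x*v_x + u_y*v_y = (-4)*6 + (-4)*2
= (-24) + (-8) = -32

-32


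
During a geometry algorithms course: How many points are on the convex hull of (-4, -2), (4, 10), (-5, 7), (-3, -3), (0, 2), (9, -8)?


Convex hull vertices (CCW): (-5, 7), (-4, -2), (-3, -3), (9, -8), (4, 10)
Count = 5

5


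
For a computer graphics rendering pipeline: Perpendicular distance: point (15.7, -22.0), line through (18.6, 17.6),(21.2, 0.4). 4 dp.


|cross product| = 152.84
|line direction| = sqrt(302.6) = 17.3954
Distance = 152.84/sqrt(302.6) = 8.7862

8.7862


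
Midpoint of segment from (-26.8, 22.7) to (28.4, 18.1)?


M = (((-26.8)+28.4)/2, (22.7+18.1)/2)
= (0.8, 20.4)

(0.8, 20.4)


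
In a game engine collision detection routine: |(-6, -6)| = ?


|u| = sqrt((-6)^2 + (-6)^2) = sqrt(72) = 8.4853

8.4853


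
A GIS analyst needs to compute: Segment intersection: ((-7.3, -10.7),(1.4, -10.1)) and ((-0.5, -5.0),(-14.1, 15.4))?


Cross products: d1=216.24, d2=30.6, d3=45.51, d4=231.15
d1*d2 < 0 and d3*d4 < 0? no

No, they don't intersect


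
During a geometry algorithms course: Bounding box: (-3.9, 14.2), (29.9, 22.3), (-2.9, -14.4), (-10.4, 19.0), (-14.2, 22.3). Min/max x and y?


x range: [-14.2, 29.9]
y range: [-14.4, 22.3]
Bounding box: (-14.2,-14.4) to (29.9,22.3)

(-14.2,-14.4) to (29.9,22.3)


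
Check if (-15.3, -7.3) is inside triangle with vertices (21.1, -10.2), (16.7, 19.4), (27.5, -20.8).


Cross products: AB x AP = 1064.68, BC x BP = -1574.76, CA x CP = 367.28
All same sign? no

No, outside


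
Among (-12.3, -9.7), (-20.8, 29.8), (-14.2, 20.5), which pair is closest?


d(P0,P1) = 40.4042, d(P0,P2) = 30.2597, d(P1,P2) = 11.4039
Closest: P1 and P2

Closest pair: (-20.8, 29.8) and (-14.2, 20.5), distance = 11.4039


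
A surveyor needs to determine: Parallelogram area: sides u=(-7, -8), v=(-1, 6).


|u x v| = |(-7)*6 - (-8)*(-1)|
= |(-42) - 8| = 50

50


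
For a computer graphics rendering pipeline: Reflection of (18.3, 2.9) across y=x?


Reflection over y=x: (x,y) -> (y,x)
(18.3, 2.9) -> (2.9, 18.3)

(2.9, 18.3)


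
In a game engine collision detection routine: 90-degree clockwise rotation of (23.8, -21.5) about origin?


90° CW: (x,y) -> (y, -x)
(23.8,-21.5) -> (-21.5, -23.8)

(-21.5, -23.8)


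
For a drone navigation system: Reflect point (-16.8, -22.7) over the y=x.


Reflection over y=x: (x,y) -> (y,x)
(-16.8, -22.7) -> (-22.7, -16.8)

(-22.7, -16.8)


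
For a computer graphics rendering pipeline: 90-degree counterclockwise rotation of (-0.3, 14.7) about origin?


90° CCW: (x,y) -> (-y, x)
(-0.3,14.7) -> (-14.7, -0.3)

(-14.7, -0.3)


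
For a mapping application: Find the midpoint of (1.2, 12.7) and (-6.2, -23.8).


M = ((1.2+(-6.2))/2, (12.7+(-23.8))/2)
= (-2.5, -5.55)

(-2.5, -5.55)


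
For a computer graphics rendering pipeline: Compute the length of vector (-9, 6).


|u| = sqrt((-9)^2 + 6^2) = sqrt(117) = 10.8167

10.8167


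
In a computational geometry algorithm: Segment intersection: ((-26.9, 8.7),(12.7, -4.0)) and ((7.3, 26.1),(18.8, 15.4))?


Cross products: d1=-566.04, d2=-288.37, d3=1123.38, d4=845.71
d1*d2 < 0 and d3*d4 < 0? no

No, they don't intersect


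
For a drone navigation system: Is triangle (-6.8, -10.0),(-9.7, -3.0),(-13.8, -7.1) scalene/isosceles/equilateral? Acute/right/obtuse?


Side lengths squared: AB^2=57.41, BC^2=33.62, CA^2=57.41
Sorted: [33.62, 57.41, 57.41]
By sides: Isosceles, By angles: Acute

Isosceles, Acute


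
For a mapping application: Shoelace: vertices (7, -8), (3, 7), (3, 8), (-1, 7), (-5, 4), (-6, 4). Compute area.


Shoelace sum: (7*7 - 3*(-8)) + (3*8 - 3*7) + (3*7 - (-1)*8) + ((-1)*4 - (-5)*7) + ((-5)*4 - (-6)*4) + ((-6)*(-8) - 7*4)
= 160
Area = |160|/2 = 80

80


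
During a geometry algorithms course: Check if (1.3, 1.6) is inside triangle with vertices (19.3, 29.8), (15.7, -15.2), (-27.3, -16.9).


Cross products: AB x AP = -708.48, BC x BP = -746.88, CA x CP = -473.52
All same sign? yes

Yes, inside


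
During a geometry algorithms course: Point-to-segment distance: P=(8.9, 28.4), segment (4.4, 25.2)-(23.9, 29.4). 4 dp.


Project P onto AB: t = 0.2543 (clamped to [0,1])
Closest point on segment: (9.3592, 26.2681)
Distance: 2.1808

2.1808


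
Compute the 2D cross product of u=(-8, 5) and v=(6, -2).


u x v = u_x*v_y - u_y*v_x = (-8)*(-2) - 5*6
= 16 - 30 = -14

-14


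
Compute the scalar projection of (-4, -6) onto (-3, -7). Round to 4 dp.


u.v = 54, |v| = sqrt(58) = 7.6158
Scalar projection = u.v / |v| = 54 / sqrt(58) = 7.0905

7.0905


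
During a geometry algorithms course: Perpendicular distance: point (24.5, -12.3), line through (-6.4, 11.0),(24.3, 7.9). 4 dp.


|cross product| = 619.52
|line direction| = sqrt(952.1) = 30.8561
Distance = 619.52/sqrt(952.1) = 20.0777

20.0777


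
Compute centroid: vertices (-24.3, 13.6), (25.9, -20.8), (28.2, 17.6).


Centroid = ((x_A+x_B+x_C)/3, (y_A+y_B+y_C)/3)
= (((-24.3)+25.9+28.2)/3, (13.6+(-20.8)+17.6)/3)
= (9.9333, 3.4667)

(9.9333, 3.4667)


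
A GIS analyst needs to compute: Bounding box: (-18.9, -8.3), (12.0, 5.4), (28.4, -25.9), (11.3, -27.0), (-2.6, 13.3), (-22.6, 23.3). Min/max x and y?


x range: [-22.6, 28.4]
y range: [-27, 23.3]
Bounding box: (-22.6,-27) to (28.4,23.3)

(-22.6,-27) to (28.4,23.3)


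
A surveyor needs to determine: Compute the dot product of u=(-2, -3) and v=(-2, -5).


u . v = u_x*v_x + u_y*v_y = (-2)*(-2) + (-3)*(-5)
= 4 + 15 = 19

19


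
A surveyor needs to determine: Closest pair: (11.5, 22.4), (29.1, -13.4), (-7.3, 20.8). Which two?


d(P0,P1) = 39.8924, d(P0,P2) = 18.868, d(P1,P2) = 49.946
Closest: P0 and P2

Closest pair: (11.5, 22.4) and (-7.3, 20.8), distance = 18.868


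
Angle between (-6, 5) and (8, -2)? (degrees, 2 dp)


u.v = -58, |u| = sqrt(61) = 7.8102, |v| = sqrt(68) = 8.2462
cos(theta) = u.v/(|u||v|) = -58/sqrt(4148) = -0.900552
theta = acos(-0.900552) = 154.23 degrees

154.23 degrees


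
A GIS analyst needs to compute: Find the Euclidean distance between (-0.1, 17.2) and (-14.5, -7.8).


dx=-14.4, dy=-25
d^2 = (-14.4)^2 + (-25)^2 = 832.36
d = sqrt(832.36) = 28.8506

28.8506


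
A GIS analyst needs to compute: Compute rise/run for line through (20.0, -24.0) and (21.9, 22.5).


slope = (y2-y1)/(x2-x1) = (22.5-(-24))/(21.9-20) = 46.5/1.9 = 24.4737

24.4737


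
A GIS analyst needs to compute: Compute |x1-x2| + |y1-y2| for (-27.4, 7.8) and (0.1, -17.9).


|(-27.4)-0.1| + |7.8-(-17.9)| = 27.5 + 25.7 = 53.2

53.2


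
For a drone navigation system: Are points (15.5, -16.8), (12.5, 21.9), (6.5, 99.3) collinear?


Cross product: (12.5-15.5)*(99.3-(-16.8)) - (21.9-(-16.8))*(6.5-15.5)
= 0

Yes, collinear


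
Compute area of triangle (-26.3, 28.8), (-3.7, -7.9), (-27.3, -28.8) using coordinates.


Area = |x_A(y_B-y_C) + x_B(y_C-y_A) + x_C(y_A-y_B)|/2
= |(-549.67) + 213.12 + (-1001.91)|/2
= 1338.46/2 = 669.23

669.23


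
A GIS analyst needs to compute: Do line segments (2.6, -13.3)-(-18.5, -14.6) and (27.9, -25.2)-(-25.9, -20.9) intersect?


Cross products: d1=-531.43, d2=-370.76, d3=283.98, d4=123.31
d1*d2 < 0 and d3*d4 < 0? no

No, they don't intersect


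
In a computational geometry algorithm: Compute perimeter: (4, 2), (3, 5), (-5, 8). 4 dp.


Sides: (4, 2)->(3, 5): sqrt(10) = 3.162278, (3, 5)->(-5, 8): sqrt(73) = 8.544004, (-5, 8)->(4, 2): sqrt(117) = 10.816654
Sum = 22.522936
Perimeter = 22.5229

22.5229


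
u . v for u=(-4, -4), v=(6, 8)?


u . v = u_x*v_x + u_y*v_y = (-4)*6 + (-4)*8
= (-24) + (-32) = -56

-56


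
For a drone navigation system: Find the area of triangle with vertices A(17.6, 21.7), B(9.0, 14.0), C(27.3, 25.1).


Area = |x_A(y_B-y_C) + x_B(y_C-y_A) + x_C(y_A-y_B)|/2
= |(-195.36) + 30.6 + 210.21|/2
= 45.45/2 = 22.725

22.725


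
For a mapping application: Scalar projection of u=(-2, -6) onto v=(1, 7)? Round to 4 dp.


u.v = -44, |v| = sqrt(50) = 7.0711
Scalar projection = u.v / |v| = -44 / sqrt(50) = -6.2225

-6.2225


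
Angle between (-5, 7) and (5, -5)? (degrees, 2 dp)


u.v = -60, |u| = sqrt(74) = 8.6023, |v| = sqrt(50) = 7.0711
cos(theta) = u.v/(|u||v|) = -60/sqrt(3700) = -0.986394
theta = acos(-0.986394) = 170.54 degrees

170.54 degrees


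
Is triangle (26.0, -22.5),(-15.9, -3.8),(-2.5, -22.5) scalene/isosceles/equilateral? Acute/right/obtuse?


Side lengths squared: AB^2=2105.3, BC^2=529.25, CA^2=812.25
Sorted: [529.25, 812.25, 2105.3]
By sides: Scalene, By angles: Obtuse

Scalene, Obtuse


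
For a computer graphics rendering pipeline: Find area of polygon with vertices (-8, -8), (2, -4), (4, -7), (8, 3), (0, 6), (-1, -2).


Shoelace sum: ((-8)*(-4) - 2*(-8)) + (2*(-7) - 4*(-4)) + (4*3 - 8*(-7)) + (8*6 - 0*3) + (0*(-2) - (-1)*6) + ((-1)*(-8) - (-8)*(-2))
= 164
Area = |164|/2 = 82

82


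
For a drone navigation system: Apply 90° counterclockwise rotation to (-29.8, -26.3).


90° CCW: (x,y) -> (-y, x)
(-29.8,-26.3) -> (26.3, -29.8)

(26.3, -29.8)


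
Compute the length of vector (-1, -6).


|u| = sqrt((-1)^2 + (-6)^2) = sqrt(37) = 6.0828

6.0828


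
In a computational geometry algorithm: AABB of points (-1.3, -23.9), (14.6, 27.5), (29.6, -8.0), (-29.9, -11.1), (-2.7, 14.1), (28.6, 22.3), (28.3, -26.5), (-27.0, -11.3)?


x range: [-29.9, 29.6]
y range: [-26.5, 27.5]
Bounding box: (-29.9,-26.5) to (29.6,27.5)

(-29.9,-26.5) to (29.6,27.5)


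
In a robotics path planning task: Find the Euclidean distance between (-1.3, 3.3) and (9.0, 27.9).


dx=10.3, dy=24.6
d^2 = 10.3^2 + 24.6^2 = 711.25
d = sqrt(711.25) = 26.6693

26.6693


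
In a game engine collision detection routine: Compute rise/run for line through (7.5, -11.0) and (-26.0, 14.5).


slope = (y2-y1)/(x2-x1) = (14.5-(-11))/((-26)-7.5) = 25.5/(-33.5) = -0.7612

-0.7612


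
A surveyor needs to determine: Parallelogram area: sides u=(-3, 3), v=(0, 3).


|u x v| = |(-3)*3 - 3*0|
= |(-9) - 0| = 9

9


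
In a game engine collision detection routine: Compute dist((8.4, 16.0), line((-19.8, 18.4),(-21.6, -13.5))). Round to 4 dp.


|cross product| = 903.9
|line direction| = sqrt(1020.85) = 31.9507
Distance = 903.9/sqrt(1020.85) = 28.2904

28.2904


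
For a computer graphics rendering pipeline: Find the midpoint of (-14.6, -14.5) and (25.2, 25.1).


M = (((-14.6)+25.2)/2, ((-14.5)+25.1)/2)
= (5.3, 5.3)

(5.3, 5.3)


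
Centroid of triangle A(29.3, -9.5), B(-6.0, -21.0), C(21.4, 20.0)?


Centroid = ((x_A+x_B+x_C)/3, (y_A+y_B+y_C)/3)
= ((29.3+(-6)+21.4)/3, ((-9.5)+(-21)+20)/3)
= (14.9, -3.5)

(14.9, -3.5)


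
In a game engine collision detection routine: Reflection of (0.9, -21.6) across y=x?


Reflection over y=x: (x,y) -> (y,x)
(0.9, -21.6) -> (-21.6, 0.9)

(-21.6, 0.9)


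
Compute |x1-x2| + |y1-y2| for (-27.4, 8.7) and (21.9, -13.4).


|(-27.4)-21.9| + |8.7-(-13.4)| = 49.3 + 22.1 = 71.4

71.4


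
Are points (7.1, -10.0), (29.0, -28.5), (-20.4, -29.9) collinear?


Cross product: (29-7.1)*((-29.9)-(-10)) - ((-28.5)-(-10))*((-20.4)-7.1)
= -944.56

No, not collinear


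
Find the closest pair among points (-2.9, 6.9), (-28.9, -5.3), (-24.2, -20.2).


d(P0,P1) = 28.72, d(P0,P2) = 34.4688, d(P1,P2) = 15.6237
Closest: P1 and P2

Closest pair: (-28.9, -5.3) and (-24.2, -20.2), distance = 15.6237


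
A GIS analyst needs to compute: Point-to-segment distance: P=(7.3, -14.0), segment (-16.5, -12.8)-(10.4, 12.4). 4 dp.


Project P onto AB: t = 0.449 (clamped to [0,1])
Closest point on segment: (-4.423, -1.4862)
Distance: 17.1471

17.1471


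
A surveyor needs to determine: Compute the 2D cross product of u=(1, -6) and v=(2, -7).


u x v = u_x*v_y - u_y*v_x = 1*(-7) - (-6)*2
= (-7) - (-12) = 5

5


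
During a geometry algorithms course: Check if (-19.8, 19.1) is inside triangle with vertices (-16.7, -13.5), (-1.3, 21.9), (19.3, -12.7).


Cross products: AB x AP = 611.78, BC x BP = -697.78, CA x CP = -1176.08
All same sign? no

No, outside


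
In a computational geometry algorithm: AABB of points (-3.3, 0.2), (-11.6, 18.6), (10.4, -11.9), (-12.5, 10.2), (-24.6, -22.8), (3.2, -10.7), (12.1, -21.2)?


x range: [-24.6, 12.1]
y range: [-22.8, 18.6]
Bounding box: (-24.6,-22.8) to (12.1,18.6)

(-24.6,-22.8) to (12.1,18.6)


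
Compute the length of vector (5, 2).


|u| = sqrt(5^2 + 2^2) = sqrt(29) = 5.3852

5.3852


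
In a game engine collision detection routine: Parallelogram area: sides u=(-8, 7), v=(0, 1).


|u x v| = |(-8)*1 - 7*0|
= |(-8) - 0| = 8

8


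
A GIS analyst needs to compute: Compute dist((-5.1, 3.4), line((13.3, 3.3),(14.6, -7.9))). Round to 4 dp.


|cross product| = 205.95
|line direction| = sqrt(127.13) = 11.2752
Distance = 205.95/sqrt(127.13) = 18.2658

18.2658


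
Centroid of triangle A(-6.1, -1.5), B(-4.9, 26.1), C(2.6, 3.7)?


Centroid = ((x_A+x_B+x_C)/3, (y_A+y_B+y_C)/3)
= (((-6.1)+(-4.9)+2.6)/3, ((-1.5)+26.1+3.7)/3)
= (-2.8, 9.4333)

(-2.8, 9.4333)


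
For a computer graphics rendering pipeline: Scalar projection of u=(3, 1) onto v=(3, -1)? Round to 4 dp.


u.v = 8, |v| = sqrt(10) = 3.1623
Scalar projection = u.v / |v| = 8 / sqrt(10) = 2.5298

2.5298


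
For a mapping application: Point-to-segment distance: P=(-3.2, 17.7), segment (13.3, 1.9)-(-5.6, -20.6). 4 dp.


Project P onto AB: t = 0 (clamped to [0,1])
Closest point on segment: (13.3, 1.9)
Distance: 22.8449

22.8449


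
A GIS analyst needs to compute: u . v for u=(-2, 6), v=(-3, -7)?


u . v = u_x*v_x + u_y*v_y = (-2)*(-3) + 6*(-7)
= 6 + (-42) = -36

-36


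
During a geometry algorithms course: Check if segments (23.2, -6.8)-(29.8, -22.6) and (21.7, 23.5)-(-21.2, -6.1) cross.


Cross products: d1=1344.27, d2=2217.45, d3=176.28, d4=-696.9
d1*d2 < 0 and d3*d4 < 0? no

No, they don't intersect


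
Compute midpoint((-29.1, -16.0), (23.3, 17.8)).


M = (((-29.1)+23.3)/2, ((-16)+17.8)/2)
= (-2.9, 0.9)

(-2.9, 0.9)


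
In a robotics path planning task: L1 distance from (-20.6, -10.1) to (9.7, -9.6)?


|(-20.6)-9.7| + |(-10.1)-(-9.6)| = 30.3 + 0.5 = 30.8

30.8


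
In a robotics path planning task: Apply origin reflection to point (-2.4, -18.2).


Reflection over origin: (x,y) -> (-x,-y)
(-2.4, -18.2) -> (2.4, 18.2)

(2.4, 18.2)


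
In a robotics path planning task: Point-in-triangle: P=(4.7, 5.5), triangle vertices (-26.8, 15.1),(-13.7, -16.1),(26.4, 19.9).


Cross products: AB x AP = 857.04, BC x BP = 203.76, CA x CP = 661.92
All same sign? yes

Yes, inside


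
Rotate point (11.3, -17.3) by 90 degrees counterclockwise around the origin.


90° CCW: (x,y) -> (-y, x)
(11.3,-17.3) -> (17.3, 11.3)

(17.3, 11.3)


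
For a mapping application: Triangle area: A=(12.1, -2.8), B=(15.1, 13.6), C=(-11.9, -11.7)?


Area = |x_A(y_B-y_C) + x_B(y_C-y_A) + x_C(y_A-y_B)|/2
= |306.13 + (-134.39) + 195.16|/2
= 366.9/2 = 183.45

183.45


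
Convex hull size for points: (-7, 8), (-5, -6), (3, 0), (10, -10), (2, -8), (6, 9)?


Convex hull vertices (CCW): (-7, 8), (-5, -6), (2, -8), (10, -10), (6, 9)
Count = 5

5


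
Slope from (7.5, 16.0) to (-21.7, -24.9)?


slope = (y2-y1)/(x2-x1) = ((-24.9)-16)/((-21.7)-7.5) = (-40.9)/(-29.2) = 1.4007

1.4007


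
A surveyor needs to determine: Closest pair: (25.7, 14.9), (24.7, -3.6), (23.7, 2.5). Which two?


d(P0,P1) = 18.527, d(P0,P2) = 12.5603, d(P1,P2) = 6.1814
Closest: P1 and P2

Closest pair: (24.7, -3.6) and (23.7, 2.5), distance = 6.1814


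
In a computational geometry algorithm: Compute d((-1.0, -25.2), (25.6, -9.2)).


dx=26.6, dy=16
d^2 = 26.6^2 + 16^2 = 963.56
d = sqrt(963.56) = 31.0413

31.0413


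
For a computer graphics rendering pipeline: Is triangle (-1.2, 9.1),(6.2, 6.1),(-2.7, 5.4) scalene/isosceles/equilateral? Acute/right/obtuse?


Side lengths squared: AB^2=63.76, BC^2=79.7, CA^2=15.94
Sorted: [15.94, 63.76, 79.7]
By sides: Scalene, By angles: Right

Scalene, Right


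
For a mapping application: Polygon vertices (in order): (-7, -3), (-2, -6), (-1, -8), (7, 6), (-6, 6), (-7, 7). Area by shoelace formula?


Shoelace sum: ((-7)*(-6) - (-2)*(-3)) + ((-2)*(-8) - (-1)*(-6)) + ((-1)*6 - 7*(-8)) + (7*6 - (-6)*6) + ((-6)*7 - (-7)*6) + ((-7)*(-3) - (-7)*7)
= 244
Area = |244|/2 = 122

122


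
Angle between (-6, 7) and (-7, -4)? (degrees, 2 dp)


u.v = 14, |u| = sqrt(85) = 9.2195, |v| = sqrt(65) = 8.0623
cos(theta) = u.v/(|u||v|) = 14/sqrt(5525) = 0.188348
theta = acos(0.188348) = 79.14 degrees

79.14 degrees


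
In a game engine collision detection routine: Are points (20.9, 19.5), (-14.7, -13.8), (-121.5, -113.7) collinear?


Cross product: ((-14.7)-20.9)*((-113.7)-19.5) - ((-13.8)-19.5)*((-121.5)-20.9)
= 0

Yes, collinear


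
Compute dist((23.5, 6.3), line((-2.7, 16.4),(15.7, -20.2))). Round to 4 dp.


|cross product| = 773.08
|line direction| = sqrt(1678.12) = 40.9649
Distance = 773.08/sqrt(1678.12) = 18.8718

18.8718


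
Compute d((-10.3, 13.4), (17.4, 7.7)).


dx=27.7, dy=-5.7
d^2 = 27.7^2 + (-5.7)^2 = 799.78
d = sqrt(799.78) = 28.2804

28.2804


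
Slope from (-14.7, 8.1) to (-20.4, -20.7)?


slope = (y2-y1)/(x2-x1) = ((-20.7)-8.1)/((-20.4)-(-14.7)) = (-28.8)/(-5.7) = 5.0526

5.0526


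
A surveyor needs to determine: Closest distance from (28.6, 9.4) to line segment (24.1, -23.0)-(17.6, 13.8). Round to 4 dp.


Project P onto AB: t = 0.8329 (clamped to [0,1])
Closest point on segment: (18.6865, 7.649)
Distance: 10.067

10.067


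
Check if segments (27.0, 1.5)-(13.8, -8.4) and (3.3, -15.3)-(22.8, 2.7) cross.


Cross products: d1=-99, d2=-54.45, d3=-12.87, d4=-57.42
d1*d2 < 0 and d3*d4 < 0? no

No, they don't intersect


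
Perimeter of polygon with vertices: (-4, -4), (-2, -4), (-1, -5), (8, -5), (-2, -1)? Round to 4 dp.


Sides: (-4, -4)->(-2, -4): sqrt(4) = 2, (-2, -4)->(-1, -5): sqrt(2) = 1.414214, (-1, -5)->(8, -5): sqrt(81) = 9, (8, -5)->(-2, -1): sqrt(116) = 10.77033, (-2, -1)->(-4, -4): sqrt(13) = 3.605551
Sum = 26.790095
Perimeter = 26.7901

26.7901


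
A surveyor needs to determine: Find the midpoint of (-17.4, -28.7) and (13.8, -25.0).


M = (((-17.4)+13.8)/2, ((-28.7)+(-25))/2)
= (-1.8, -26.85)

(-1.8, -26.85)


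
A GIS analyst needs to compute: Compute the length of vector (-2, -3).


|u| = sqrt((-2)^2 + (-3)^2) = sqrt(13) = 3.6056

3.6056


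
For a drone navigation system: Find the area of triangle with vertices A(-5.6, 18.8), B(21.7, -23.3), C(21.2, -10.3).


Area = |x_A(y_B-y_C) + x_B(y_C-y_A) + x_C(y_A-y_B)|/2
= |72.8 + (-631.47) + 892.52|/2
= 333.85/2 = 166.925

166.925


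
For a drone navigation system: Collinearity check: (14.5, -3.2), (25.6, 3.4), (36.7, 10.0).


Cross product: (25.6-14.5)*(10-(-3.2)) - (3.4-(-3.2))*(36.7-14.5)
= 0

Yes, collinear


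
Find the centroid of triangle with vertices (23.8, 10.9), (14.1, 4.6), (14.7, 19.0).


Centroid = ((x_A+x_B+x_C)/3, (y_A+y_B+y_C)/3)
= ((23.8+14.1+14.7)/3, (10.9+4.6+19)/3)
= (17.5333, 11.5)

(17.5333, 11.5)


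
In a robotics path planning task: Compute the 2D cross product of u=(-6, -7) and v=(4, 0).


u x v = u_x*v_y - u_y*v_x = (-6)*0 - (-7)*4
= 0 - (-28) = 28

28


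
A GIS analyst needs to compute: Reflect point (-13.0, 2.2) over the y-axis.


Reflection over y-axis: (x,y) -> (-x,y)
(-13, 2.2) -> (13, 2.2)

(13, 2.2)


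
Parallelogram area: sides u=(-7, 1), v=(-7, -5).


|u x v| = |(-7)*(-5) - 1*(-7)|
= |35 - (-7)| = 42

42


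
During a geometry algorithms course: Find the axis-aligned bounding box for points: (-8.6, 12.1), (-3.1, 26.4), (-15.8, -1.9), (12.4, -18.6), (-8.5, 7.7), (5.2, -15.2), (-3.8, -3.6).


x range: [-15.8, 12.4]
y range: [-18.6, 26.4]
Bounding box: (-15.8,-18.6) to (12.4,26.4)

(-15.8,-18.6) to (12.4,26.4)


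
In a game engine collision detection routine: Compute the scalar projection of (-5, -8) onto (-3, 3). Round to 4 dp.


u.v = -9, |v| = sqrt(18) = 4.2426
Scalar projection = u.v / |v| = -9 / sqrt(18) = -2.1213

-2.1213


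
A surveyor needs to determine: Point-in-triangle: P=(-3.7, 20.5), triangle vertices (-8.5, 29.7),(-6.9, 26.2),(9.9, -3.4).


Cross products: AB x AP = 2.08, BC x BP = -1.04, CA x CP = 10.4
All same sign? no

No, outside


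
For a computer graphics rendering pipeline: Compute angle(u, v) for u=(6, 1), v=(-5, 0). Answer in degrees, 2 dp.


u.v = -30, |u| = sqrt(37) = 6.0828, |v| = sqrt(25) = 5
cos(theta) = u.v/(|u||v|) = -30/sqrt(925) = -0.986394
theta = acos(-0.986394) = 170.54 degrees

170.54 degrees


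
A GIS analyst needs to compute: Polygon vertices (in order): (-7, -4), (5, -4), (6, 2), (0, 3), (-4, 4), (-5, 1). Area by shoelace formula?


Shoelace sum: ((-7)*(-4) - 5*(-4)) + (5*2 - 6*(-4)) + (6*3 - 0*2) + (0*4 - (-4)*3) + ((-4)*1 - (-5)*4) + ((-5)*(-4) - (-7)*1)
= 155
Area = |155|/2 = 77.5

77.5


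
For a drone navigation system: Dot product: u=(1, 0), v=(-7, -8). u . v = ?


u . v = u_x*v_x + u_y*v_y = 1*(-7) + 0*(-8)
= (-7) + 0 = -7

-7


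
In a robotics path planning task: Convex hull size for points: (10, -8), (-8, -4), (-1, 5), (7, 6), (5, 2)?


Convex hull vertices (CCW): (-8, -4), (10, -8), (7, 6), (-1, 5)
Count = 4

4


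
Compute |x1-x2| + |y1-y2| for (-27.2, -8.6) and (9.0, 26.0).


|(-27.2)-9| + |(-8.6)-26| = 36.2 + 34.6 = 70.8

70.8


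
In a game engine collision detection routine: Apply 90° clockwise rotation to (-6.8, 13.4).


90° CW: (x,y) -> (y, -x)
(-6.8,13.4) -> (13.4, 6.8)

(13.4, 6.8)


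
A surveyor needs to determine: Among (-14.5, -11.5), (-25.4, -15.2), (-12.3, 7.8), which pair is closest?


d(P0,P1) = 11.5109, d(P0,P2) = 19.425, d(P1,P2) = 26.469
Closest: P0 and P1

Closest pair: (-14.5, -11.5) and (-25.4, -15.2), distance = 11.5109


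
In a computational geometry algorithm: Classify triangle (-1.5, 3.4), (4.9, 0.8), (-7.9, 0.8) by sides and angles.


Side lengths squared: AB^2=47.72, BC^2=163.84, CA^2=47.72
Sorted: [47.72, 47.72, 163.84]
By sides: Isosceles, By angles: Obtuse

Isosceles, Obtuse


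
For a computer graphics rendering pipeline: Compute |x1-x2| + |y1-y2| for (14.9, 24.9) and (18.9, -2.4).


|14.9-18.9| + |24.9-(-2.4)| = 4 + 27.3 = 31.3

31.3


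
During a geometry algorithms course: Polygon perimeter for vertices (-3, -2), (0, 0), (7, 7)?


Sides: (-3, -2)->(0, 0): sqrt(13) = 3.605551, (0, 0)->(7, 7): sqrt(98) = 9.899495, (7, 7)->(-3, -2): sqrt(181) = 13.453624
Sum = 26.95867
Perimeter = 26.9587

26.9587


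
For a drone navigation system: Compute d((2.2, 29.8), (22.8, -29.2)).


dx=20.6, dy=-59
d^2 = 20.6^2 + (-59)^2 = 3905.36
d = sqrt(3905.36) = 62.4929

62.4929
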